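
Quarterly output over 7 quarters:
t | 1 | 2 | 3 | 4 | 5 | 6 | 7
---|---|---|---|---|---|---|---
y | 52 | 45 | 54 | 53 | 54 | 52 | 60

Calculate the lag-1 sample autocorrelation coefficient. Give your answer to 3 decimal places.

Mean ȳ = (52 + 45 + 54 + 53 + 54 + 52 + 60)/7 = 52.8571
Deviations from mean: -0.8571, -7.8571, 1.1429, 0.1429, 1.1429, -0.8571, 7.1429
Σ(y_t−ȳ)(y_{t+1}−ȳ) = (6.7347) + (-8.9796) + (0.1633) + (0.1633) + (-0.9796) + (-6.1224) = -9.0204
Denominator Σ(y_t−ȳ)² = 116.8571
r_1 = -9.0204 / 116.8571 = -0.077

-0.077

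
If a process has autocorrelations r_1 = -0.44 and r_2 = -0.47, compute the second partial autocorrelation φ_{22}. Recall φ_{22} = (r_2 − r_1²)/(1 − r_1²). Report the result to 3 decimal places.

-0.823

φ_{22} = (r_2 − r_1²) / (1 − r_1²)
r_1² = (-0.44)² = 0.1936
Numerator = -0.47 − 0.1936 = -0.6636; denominator = 1 − 0.1936 = 0.8064
φ_{22} = -0.6636 / 0.8064 = -0.823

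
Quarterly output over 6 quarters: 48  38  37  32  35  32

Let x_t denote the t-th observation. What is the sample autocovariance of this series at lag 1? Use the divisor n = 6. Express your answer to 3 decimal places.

5.167

Mean x̄ = (48 + 38 + 37 + 32 + 35 + 32)/6 = 37.0000
Deviations: 11.0000, 1.0000, 0.0000, -5.0000, -2.0000, -5.0000
Σ_{t=1}^{5}(x_t−x̄)(x_{t+1}−x̄) = 31.0000
γ_1 = 31.0000 / 6 = 5.167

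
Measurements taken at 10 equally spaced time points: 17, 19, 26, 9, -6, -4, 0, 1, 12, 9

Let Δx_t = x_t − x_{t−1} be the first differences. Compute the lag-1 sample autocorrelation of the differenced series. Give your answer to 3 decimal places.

First differences Δx: 2, 7, -17, -15, 2, 4, 1, 11, -3
Mean of differences = -0.8889
Numerator Σ(Δx_t−Δx̄)(Δx_{t+1}−Δx̄) = 102.9877
Denominator Σ(Δx_t−Δx̄)² = 710.8889
r_1(Δx) = 102.9877 / 710.8889 = 0.145

0.145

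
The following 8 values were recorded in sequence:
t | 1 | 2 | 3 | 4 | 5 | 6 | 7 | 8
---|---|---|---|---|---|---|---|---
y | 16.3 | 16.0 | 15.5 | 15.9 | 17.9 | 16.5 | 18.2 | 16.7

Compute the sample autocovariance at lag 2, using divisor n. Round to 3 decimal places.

Mean ȳ = (16.3 + 16.0 + 15.5 + 15.9 + 17.9 + 16.5 + 18.2 + 16.7)/8 = 16.6250
Deviations: -0.3250, -0.6250, -1.1250, -0.7250, 1.2750, -0.1250, 1.5750, 0.0750
Σ_{t=1}^{6}(y_t−ȳ)(y_{t+2}−ȳ) = 1.4738
γ_2 = 1.4738 / 8 = 0.184

0.184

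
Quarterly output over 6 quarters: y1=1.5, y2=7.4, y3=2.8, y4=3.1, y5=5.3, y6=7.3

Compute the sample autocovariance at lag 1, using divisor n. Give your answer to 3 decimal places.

-1.696

Mean ȳ = (1.5 + 7.4 + 2.8 + 3.1 + 5.3 + 7.3)/6 = 4.5667
Σ_{t=1}^{5}(y_t−ȳ)(y_{t+1}−ȳ) = -10.1744
γ_1 = -10.1744 / 6 = -1.696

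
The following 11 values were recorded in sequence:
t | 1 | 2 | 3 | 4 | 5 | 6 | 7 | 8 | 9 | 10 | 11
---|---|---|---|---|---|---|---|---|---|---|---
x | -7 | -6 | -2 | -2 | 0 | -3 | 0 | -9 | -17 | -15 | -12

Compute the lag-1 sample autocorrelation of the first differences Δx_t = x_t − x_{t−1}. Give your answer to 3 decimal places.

0.099

First differences Δx: 1, 4, 0, 2, -3, 3, -9, -8, 2, 3
Mean of differences = -0.5000
Numerator Σ(Δx_t−Δx̄)(Δx_{t+1}−Δx̄) = 19.2500
Denominator Σ(Δx_t−Δx̄)² = 194.5000
r_1(Δx) = 19.2500 / 194.5000 = 0.099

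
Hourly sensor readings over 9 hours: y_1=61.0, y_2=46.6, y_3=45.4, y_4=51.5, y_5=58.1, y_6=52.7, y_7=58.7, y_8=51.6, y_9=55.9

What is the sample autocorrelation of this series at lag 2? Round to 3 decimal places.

-0.193

Mean ȳ = (61.0 + 46.6 + 45.4 + 51.5 + 58.1 + 52.7 + 58.7 + 51.6 + 55.9)/9 = 53.5000
Numerator Σ_{t=1}^{7}(y_t−ȳ)(y_{t+2}−ȳ) = -44.6900
Denominator Σ(y_t−ȳ)² = 231.6800
r_2 = -44.6900 / 231.6800 = -0.193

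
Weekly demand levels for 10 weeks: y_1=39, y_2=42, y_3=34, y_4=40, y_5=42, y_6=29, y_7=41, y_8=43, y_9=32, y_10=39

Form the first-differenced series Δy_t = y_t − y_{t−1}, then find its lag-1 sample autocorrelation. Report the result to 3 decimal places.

First differences Δy: 3, -8, 6, 2, -13, 12, 2, -11, 7
Mean of differences = 0.0000
Numerator Σ(Δy_t−Δȳ)(Δy_{t+1}−Δȳ) = -317.0000
Denominator Σ(Δy_t−Δȳ)² = 600.0000
r_1(Δy) = -317.0000 / 600.0000 = -0.528

-0.528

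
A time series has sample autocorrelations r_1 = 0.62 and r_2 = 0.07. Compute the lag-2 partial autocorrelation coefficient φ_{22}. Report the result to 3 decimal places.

φ_{22} = (r_2 − r_1²) / (1 − r_1²)
r_1² = (0.62)² = 0.3844
Numerator = 0.07 − 0.3844 = -0.3144; denominator = 1 − 0.3844 = 0.6156
φ_{22} = -0.3144 / 0.6156 = -0.511

-0.511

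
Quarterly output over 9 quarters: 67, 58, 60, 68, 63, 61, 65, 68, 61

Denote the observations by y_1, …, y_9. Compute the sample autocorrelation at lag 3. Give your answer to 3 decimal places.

Mean ȳ = (67 + 58 + 60 + 68 + 63 + 61 + 65 + 68 + 61)/9 = 63.4444
Σ(y_t−ȳ)(y_{t+3}−ȳ) = (16.1975) + (2.4198) + (8.4198) + (7.0864) + (-2.0247) + (5.9753) = 38.0741
Denominator Σ(y_t−ȳ)² = 110.2222
r_3 = 38.0741 / 110.2222 = 0.345

0.345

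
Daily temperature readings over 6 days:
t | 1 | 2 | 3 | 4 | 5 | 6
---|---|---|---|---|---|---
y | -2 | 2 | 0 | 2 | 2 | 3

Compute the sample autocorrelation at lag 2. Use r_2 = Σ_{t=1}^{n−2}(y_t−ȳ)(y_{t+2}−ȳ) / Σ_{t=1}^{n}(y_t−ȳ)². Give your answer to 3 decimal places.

Mean ȳ = (-2 + 2 + 0 + 2 + 2 + 3)/6 = 1.1667
Deviations from mean: -3.1667, 0.8333, -1.1667, 0.8333, 0.8333, 1.8333
Σ(y_t−ȳ)(y_{t+2}−ȳ) = (3.6944) + (0.6944) + (-0.9722) + (1.5278) = 4.9444
Denominator Σ(y_t−ȳ)² = 16.8333
r_2 = 4.9444 / 16.8333 = 0.294

0.294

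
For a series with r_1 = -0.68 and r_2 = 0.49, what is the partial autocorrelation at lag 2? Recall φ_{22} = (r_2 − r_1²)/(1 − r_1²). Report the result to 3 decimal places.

φ_{22} = (r_2 − r_1²) / (1 − r_1²)
r_1² = (-0.68)² = 0.4624
Numerator = 0.49 − 0.4624 = 0.0276; denominator = 1 − 0.4624 = 0.5376
φ_{22} = 0.0276 / 0.5376 = 0.051

0.051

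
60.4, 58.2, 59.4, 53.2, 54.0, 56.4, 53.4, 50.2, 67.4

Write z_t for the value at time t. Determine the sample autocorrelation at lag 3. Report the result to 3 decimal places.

0.045

Mean z̄ = (60.4 + 58.2 + 59.4 + 53.2 + 54.0 + 56.4 + 53.4 + 50.2 + 67.4)/9 = 56.9556
Σ(z_t−z̄)(z_{t+3}−z̄) = (-12.9358) + (-3.6780) + (-1.3580) + (13.3531) + (19.9664) + (-5.8025) = 9.5452
Denominator Σ(z_t−z̄)² = 209.9022
r_3 = 9.5452 / 209.9022 = 0.045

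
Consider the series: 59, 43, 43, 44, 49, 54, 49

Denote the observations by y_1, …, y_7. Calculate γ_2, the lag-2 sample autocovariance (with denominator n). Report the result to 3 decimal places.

-8.329

Mean ȳ = (59 + 43 + 43 + 44 + 49 + 54 + 49)/7 = 48.7143
Deviations: 10.2857, -5.7143, -5.7143, -4.7143, 0.2857, 5.2857, 0.2857
Σ_{t=1}^{5}(y_t−ȳ)(y_{t+2}−ȳ) = -58.3061
γ_2 = -58.3061 / 7 = -8.329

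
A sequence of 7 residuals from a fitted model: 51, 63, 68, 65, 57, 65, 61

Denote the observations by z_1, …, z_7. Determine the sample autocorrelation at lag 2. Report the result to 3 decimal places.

Mean z̄ = (51 + 63 + 68 + 65 + 57 + 65 + 61)/7 = 61.4286
Deviations from mean: -10.4286, 1.5714, 6.5714, 3.5714, -4.4286, 3.5714, -0.4286
Numerator Σ_{t=1}^{5}(z_t−z̄)(z_{t+2}−z̄) = -77.3673
Denominator Σ(z_t−z̄)² = 199.7143
r_2 = -77.3673 / 199.7143 = -0.387

-0.387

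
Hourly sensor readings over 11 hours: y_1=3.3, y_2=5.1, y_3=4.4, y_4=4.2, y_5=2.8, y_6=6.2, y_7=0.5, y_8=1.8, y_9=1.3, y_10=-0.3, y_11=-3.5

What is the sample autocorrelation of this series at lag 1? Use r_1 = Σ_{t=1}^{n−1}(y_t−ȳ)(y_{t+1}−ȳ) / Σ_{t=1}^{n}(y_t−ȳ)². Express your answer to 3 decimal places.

Mean ȳ = (3.3 + 5.1 + 4.4 + 4.2 + 2.8 + 6.2 + 0.5 + 1.8 + 1.3 − 0.3 − 3.5)/11 = 2.3455
Numerator Σ_{t=1}^{10}(y_t−ȳ)(y_{t+1}−ȳ) = 27.3870
Denominator Σ(y_t−ȳ)² = 77.1873
r_1 = 27.3870 / 77.1873 = 0.355

0.355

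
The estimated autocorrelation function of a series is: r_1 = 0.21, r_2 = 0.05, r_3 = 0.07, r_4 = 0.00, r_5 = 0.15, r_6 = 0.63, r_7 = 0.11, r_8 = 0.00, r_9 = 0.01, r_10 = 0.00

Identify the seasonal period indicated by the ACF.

The largest autocorrelation is r_6 = 0.63; the remaining lags stay at or below 0.21. The elevated value at lag 1 (0.21), dropping to 0.05 at lag 2, reflects decaying short-term dependence rather than seasonality.
The dominant spike at lag 6 indicates a seasonal period of 6.

6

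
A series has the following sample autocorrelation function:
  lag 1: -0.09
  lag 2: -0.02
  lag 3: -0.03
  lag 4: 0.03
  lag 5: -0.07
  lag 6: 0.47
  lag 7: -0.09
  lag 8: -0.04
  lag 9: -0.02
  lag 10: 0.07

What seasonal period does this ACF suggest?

6

The largest autocorrelation is r_6 = 0.47; the remaining lags stay at or below 0.07.
The dominant spike at lag 6 indicates a seasonal period of 6.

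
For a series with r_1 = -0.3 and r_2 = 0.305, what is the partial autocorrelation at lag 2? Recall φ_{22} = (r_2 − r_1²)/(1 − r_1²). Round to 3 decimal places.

φ_{22} = (r_2 − r_1²) / (1 − r_1²)
r_1² = (-0.3)² = 0.09
Numerator = 0.305 − 0.0900 = 0.2150; denominator = 1 − 0.0900 = 0.9100
φ_{22} = 0.2150 / 0.9100 = 0.236

0.236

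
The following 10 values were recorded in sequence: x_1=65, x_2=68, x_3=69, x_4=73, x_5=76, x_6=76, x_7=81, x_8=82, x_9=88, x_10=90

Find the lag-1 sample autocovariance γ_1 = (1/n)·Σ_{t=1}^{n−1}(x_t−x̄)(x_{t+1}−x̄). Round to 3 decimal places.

43.036

Mean x̄ = (65 + 68 + 69 + 73 + 76 + 76 + 81 + 82 + 88 + 90)/10 = 76.8000
Σ_{t=1}^{9}(x_t−x̄)(x_{t+1}−x̄) = 430.3600
γ_1 = 430.3600 / 10 = 43.036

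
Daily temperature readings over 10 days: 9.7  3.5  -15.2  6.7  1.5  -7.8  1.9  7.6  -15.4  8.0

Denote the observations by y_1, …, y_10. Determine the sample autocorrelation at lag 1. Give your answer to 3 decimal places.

Mean ȳ = (9.7 + 3.5 − 15.2 + 6.7 + 1.5 − 7.8 + 1.9 + 7.6 − 15.4 + 8.0)/10 = 0.0500
Numerator Σ_{t=1}^{9}(y_t−ȳ)(y_{t+1}−ȳ) = -362.5025
Denominator Σ(y_t−ȳ)² = 807.8650
r_1 = -362.5025 / 807.8650 = -0.449

-0.449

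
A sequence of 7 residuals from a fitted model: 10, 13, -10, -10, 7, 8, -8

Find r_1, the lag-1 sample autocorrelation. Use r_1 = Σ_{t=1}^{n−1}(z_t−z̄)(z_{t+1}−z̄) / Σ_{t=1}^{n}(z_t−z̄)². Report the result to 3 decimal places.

0.014

Mean z̄ = (10 + 13 − 10 − 10 + 7 + 8 − 8)/7 = 1.4286
Deviations from mean: 8.5714, 11.5714, -11.4286, -11.4286, 5.5714, 6.5714, -9.4286
Numerator Σ_{t=1}^{6}(z_t−z̄)(z_{t+1}−z̄) = 8.5306
Denominator Σ(z_t−z̄)² = 631.7143
r_1 = 8.5306 / 631.7143 = 0.014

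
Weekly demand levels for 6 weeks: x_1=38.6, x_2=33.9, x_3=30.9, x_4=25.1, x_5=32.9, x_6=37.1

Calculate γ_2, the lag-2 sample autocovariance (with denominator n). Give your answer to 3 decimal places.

Mean x̄ = (38.6 + 33.9 + 30.9 + 25.1 + 32.9 + 37.1)/6 = 33.0833
Deviations: 5.5167, 0.8167, -2.1833, -7.9833, -0.1833, 4.0167
Σ_{t=1}^{4}(x_t−x̄)(x_{t+2}−x̄) = -50.2306
γ_2 = -50.2306 / 6 = -8.372

-8.372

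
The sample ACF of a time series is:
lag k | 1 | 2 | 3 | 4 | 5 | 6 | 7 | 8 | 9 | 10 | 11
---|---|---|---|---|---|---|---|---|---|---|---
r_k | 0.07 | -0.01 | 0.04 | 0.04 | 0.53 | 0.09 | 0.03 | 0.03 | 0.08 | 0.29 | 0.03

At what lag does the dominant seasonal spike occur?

5

The largest autocorrelation is r_5 = 0.53, with a weaker echo at lag 10 (0.29); the remaining lags stay at or below 0.09.
The dominant spike at lag 5 indicates a seasonal period of 5.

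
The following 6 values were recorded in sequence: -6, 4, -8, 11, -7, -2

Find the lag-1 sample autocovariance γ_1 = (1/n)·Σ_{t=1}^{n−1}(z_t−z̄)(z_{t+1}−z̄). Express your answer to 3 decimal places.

Mean z̄ = (-6 + 4 − 8 + 11 − 7 − 2)/6 = -1.3333
Deviations: -4.6667, 5.3333, -6.6667, 12.3333, -5.6667, -0.6667
Σ_{t=1}^{5}(z_t−z̄)(z_{t+1}−z̄) = -208.7778
γ_1 = -208.7778 / 6 = -34.796

-34.796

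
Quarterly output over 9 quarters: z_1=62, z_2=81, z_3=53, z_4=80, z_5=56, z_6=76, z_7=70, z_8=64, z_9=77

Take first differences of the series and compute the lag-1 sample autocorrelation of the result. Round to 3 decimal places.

First differences Δz: 19, -28, 27, -24, 20, -6, -6, 13
Mean of differences = 1.8750
Numerator Σ(Δz_t−Δz̄)(Δz_{t+1}−Δz̄) = -2549.6406
Denominator Σ(Δz_t−Δz̄)² = 3062.8750
r_1(Δz) = -2549.6406 / 3062.8750 = -0.832

-0.832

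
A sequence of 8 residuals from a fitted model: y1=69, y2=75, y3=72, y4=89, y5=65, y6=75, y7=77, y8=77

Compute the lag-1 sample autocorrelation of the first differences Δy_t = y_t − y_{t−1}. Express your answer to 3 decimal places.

First differences Δy: 6, -3, 17, -24, 10, 2, 0
Mean of differences = 1.1429
Numerator Σ(Δy_t−Δȳ)(Δy_{t+1}−Δȳ) = -700.5918
Denominator Σ(Δy_t−Δȳ)² = 1004.8571
r_1(Δy) = -700.5918 / 1004.8571 = -0.697

-0.697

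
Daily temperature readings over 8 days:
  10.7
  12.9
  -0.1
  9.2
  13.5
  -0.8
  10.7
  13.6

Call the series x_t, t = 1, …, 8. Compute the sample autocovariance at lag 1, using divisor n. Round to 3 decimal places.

-10.659

Mean x̄ = (10.7 + 12.9 − 0.1 + 9.2 + 13.5 − 0.8 + 10.7 + 13.6)/8 = 8.7125
Σ_{t=1}^{7}(x_t−x̄)(x_{t+1}−x̄) = -85.2752
γ_1 = -85.2752 / 8 = -10.659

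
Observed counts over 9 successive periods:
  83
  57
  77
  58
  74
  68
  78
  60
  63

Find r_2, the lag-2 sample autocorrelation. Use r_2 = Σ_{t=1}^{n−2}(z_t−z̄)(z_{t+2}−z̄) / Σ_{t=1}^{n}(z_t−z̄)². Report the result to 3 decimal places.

Mean z̄ = (83 + 57 + 77 + 58 + 74 + 68 + 78 + 60 + 63)/9 = 68.6667
Σ(z_t−z̄)(z_{t+2}−z̄) = (119.4444) + (124.4444) + (44.4444) + (7.1111) + (49.7778) + (5.7778) + (-52.8889) = 298.1111
Denominator Σ(z_t−z̄)² = 748.0000
r_2 = 298.1111 / 748.0000 = 0.399

0.399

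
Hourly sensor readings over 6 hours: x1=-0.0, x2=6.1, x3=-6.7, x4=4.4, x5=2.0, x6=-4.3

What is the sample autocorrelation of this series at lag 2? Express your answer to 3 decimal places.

-0.041

Mean x̄ = (-0.0 + 6.1 − 6.7 + 4.4 + 2.0 − 4.3)/6 = 0.2500
Deviations from mean: -0.2500, 5.8500, -6.9500, 4.1500, 1.7500, -4.5500
Numerator Σ_{t=1}^{4}(x_t−x̄)(x_{t+2}−x̄) = -5.0300
Denominator Σ(x_t−x̄)² = 123.5750
r_2 = -5.0300 / 123.5750 = -0.041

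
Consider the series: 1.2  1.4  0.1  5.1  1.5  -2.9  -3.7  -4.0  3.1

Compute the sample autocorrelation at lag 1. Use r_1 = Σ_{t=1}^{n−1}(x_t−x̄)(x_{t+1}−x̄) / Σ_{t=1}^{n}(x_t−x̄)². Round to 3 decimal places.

0.243

Mean x̄ = (1.2 + 1.4 + 0.1 + 5.1 + 1.5 − 2.9 − 3.7 − 4.0 + 3.1)/9 = 0.2000
Numerator Σ_{t=1}^{8}(x_t−x̄)(x_{t+1}−x̄) = 19.2200
Denominator Σ(x_t−x̄)² = 79.0200
r_1 = 19.2200 / 79.0200 = 0.243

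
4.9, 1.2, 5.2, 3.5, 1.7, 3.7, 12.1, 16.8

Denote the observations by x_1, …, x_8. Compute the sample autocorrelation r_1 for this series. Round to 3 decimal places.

Mean x̄ = (4.9 + 1.2 + 5.2 + 3.5 + 1.7 + 3.7 + 12.1 + 16.8)/8 = 6.1375
Numerator Σ_{t=1}^{7}(x_t−x̄)(x_{t+1}−x̄) = 84.7736
Denominator Σ(x_t−x̄)² = 208.6188
r_1 = 84.7736 / 208.6188 = 0.406

0.406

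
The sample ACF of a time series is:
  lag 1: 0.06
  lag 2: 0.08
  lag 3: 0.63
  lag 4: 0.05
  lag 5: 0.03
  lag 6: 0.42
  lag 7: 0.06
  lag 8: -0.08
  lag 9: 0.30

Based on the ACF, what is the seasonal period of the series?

The largest autocorrelation is r_3 = 0.63, with weaker echoes at lags 6 (0.42) and 9 (0.30); the remaining lags stay at or below 0.08.
The dominant spike at lag 3 indicates a seasonal period of 3.

3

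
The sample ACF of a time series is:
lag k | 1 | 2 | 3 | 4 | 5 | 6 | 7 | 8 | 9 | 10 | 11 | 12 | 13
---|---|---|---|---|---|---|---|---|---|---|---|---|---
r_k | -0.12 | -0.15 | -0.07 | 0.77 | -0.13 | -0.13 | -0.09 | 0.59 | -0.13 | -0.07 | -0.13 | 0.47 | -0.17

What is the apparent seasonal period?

The largest autocorrelation is r_4 = 0.77, with weaker echoes at lags 8 (0.59) and 12 (0.47); the remaining lags stay at or below -0.07.
The dominant spike at lag 4 indicates a seasonal period of 4.

4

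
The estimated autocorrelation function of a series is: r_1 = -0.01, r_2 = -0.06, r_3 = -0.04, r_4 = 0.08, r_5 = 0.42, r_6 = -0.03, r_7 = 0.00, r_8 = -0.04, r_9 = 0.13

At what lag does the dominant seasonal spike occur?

5

The largest autocorrelation is r_5 = 0.42; the remaining lags stay at or below 0.13.
The dominant spike at lag 5 indicates a seasonal period of 5.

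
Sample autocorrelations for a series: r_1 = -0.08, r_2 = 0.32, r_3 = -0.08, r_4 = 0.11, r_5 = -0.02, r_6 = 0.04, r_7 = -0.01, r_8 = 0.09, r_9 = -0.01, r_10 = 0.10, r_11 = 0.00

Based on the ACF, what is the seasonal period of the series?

The largest autocorrelation is r_2 = 0.32; the remaining lags stay at or below 0.11.
The dominant spike at lag 2 indicates a seasonal period of 2.

2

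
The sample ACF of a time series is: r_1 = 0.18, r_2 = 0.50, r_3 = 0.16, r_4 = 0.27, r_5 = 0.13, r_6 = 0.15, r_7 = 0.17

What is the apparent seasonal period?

2

The largest autocorrelation is r_2 = 0.50, with a weaker echo at lag 4 (0.27); the remaining lags stay at or below 0.18.
The dominant spike at lag 2 indicates a seasonal period of 2.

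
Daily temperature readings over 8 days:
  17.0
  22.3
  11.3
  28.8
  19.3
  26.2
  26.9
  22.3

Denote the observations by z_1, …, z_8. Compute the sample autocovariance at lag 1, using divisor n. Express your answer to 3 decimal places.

Mean z̄ = (17.0 + 22.3 + 11.3 + 28.8 + 19.3 + 26.2 + 26.9 + 22.3)/8 = 21.7625
Σ_{t=1}^{7}(z_t−z̄)(z_{t+1}−z̄) = -84.5114
γ_1 = -84.5114 / 8 = -10.564

-10.564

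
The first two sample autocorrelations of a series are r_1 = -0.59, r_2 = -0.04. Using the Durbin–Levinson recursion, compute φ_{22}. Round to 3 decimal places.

-0.595

φ_{22} = (r_2 − r_1²) / (1 − r_1²)
r_1² = (-0.59)² = 0.3481
Numerator = -0.04 − 0.3481 = -0.3881; denominator = 1 − 0.3481 = 0.6519
φ_{22} = -0.3881 / 0.6519 = -0.595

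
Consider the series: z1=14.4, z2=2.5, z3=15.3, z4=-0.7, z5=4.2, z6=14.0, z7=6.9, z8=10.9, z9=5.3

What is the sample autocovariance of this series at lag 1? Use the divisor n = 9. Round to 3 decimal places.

Mean z̄ = (14.4 + 2.5 + 15.3 − 0.7 + 4.2 + 14.0 + 6.9 + 10.9 + 5.3)/9 = 8.0889
Σ_{t=1}^{8}(z_t−z̄)(z_{t+1}−z̄) = -145.9701
γ_1 = -145.9701 / 9 = -16.219

-16.219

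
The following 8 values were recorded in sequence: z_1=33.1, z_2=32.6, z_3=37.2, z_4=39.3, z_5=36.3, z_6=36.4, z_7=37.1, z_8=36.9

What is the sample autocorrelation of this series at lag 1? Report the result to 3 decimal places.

Mean z̄ = (33.1 + 32.6 + 37.2 + 39.3 + 36.3 + 36.4 + 37.1 + 36.9)/8 = 36.1125
Σ(z_t−z̄)(z_{t+1}−z̄) = (10.5814) + (-3.8198) + (3.4664) + (0.5977) + (0.0539) + (0.2839) + (0.7777) = 11.9411
Denominator Σ(z_t−z̄)² = 34.4688
r_1 = 11.9411 / 34.4688 = 0.346

0.346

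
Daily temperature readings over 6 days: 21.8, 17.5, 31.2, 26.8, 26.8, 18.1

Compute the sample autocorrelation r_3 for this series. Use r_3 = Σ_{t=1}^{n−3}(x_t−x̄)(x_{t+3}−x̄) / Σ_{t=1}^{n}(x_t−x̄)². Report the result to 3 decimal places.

-0.451

Mean x̄ = (21.8 + 17.5 + 31.2 + 26.8 + 26.8 + 18.1)/6 = 23.7000
Deviations from mean: -1.9000, -6.2000, 7.5000, 3.1000, 3.1000, -5.6000
Numerator Σ_{t=1}^{3}(x_t−x̄)(x_{t+3}−x̄) = -67.1100
Denominator Σ(x_t−x̄)² = 148.8800
r_3 = -67.1100 / 148.8800 = -0.451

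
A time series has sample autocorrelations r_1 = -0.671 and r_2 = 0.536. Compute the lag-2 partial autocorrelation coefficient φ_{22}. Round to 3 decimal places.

0.156

φ_{22} = (r_2 − r_1²) / (1 − r_1²)
r_1² = (-0.671)² = 0.450241
Numerator = 0.536 − 0.4502 = 0.0858; denominator = 1 − 0.4502 = 0.5498
φ_{22} = 0.0858 / 0.5498 = 0.156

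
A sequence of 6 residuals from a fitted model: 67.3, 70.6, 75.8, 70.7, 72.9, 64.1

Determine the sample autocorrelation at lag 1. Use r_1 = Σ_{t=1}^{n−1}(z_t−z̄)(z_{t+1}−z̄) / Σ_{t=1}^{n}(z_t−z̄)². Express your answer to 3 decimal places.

Mean z̄ = (67.3 + 70.6 + 75.8 + 70.7 + 72.9 + 64.1)/6 = 70.2333
Deviations from mean: -2.9333, 0.3667, 5.5667, 0.4667, 2.6667, -6.1333
Σ(z_t−z̄)(z_{t+1}−z̄) = (-1.0756) + (2.0411) + (2.5978) + (1.2444) + (-16.3556) = -11.5478
Denominator Σ(z_t−z̄)² = 84.6733
r_1 = -11.5478 / 84.6733 = -0.136

-0.136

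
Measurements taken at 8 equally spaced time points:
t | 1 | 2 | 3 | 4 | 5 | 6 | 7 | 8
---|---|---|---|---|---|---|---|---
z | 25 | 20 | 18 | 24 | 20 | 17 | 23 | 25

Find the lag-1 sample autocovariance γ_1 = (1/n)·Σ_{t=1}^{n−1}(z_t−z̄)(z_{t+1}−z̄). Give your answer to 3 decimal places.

-0.906

Mean z̄ = (25 + 20 + 18 + 24 + 20 + 17 + 23 + 25)/8 = 21.5000
Σ_{t=1}^{7}(z_t−z̄)(z_{t+1}−z̄) = -7.2500
γ_1 = -7.2500 / 8 = -0.906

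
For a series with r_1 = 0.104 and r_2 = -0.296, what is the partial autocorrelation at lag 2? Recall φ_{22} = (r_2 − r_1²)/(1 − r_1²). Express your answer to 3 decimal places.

φ_{22} = (r_2 − r_1²) / (1 − r_1²)
r_1² = (0.104)² = 0.010816
Numerator = -0.296 − 0.0108 = -0.3068; denominator = 1 − 0.0108 = 0.9892
φ_{22} = -0.3068 / 0.9892 = -0.310

-0.310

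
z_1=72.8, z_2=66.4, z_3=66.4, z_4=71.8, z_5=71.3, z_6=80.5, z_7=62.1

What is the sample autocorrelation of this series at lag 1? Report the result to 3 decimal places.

-0.340

Mean z̄ = (72.8 + 66.4 + 66.4 + 71.8 + 71.3 + 80.5 + 62.1)/7 = 70.1857
Deviations from mean: 2.6143, -3.7857, -3.7857, 1.6143, 1.1143, 10.3143, -8.0857
Σ(z_t−z̄)(z_{t+1}−z̄) = (-9.8969) + (14.3316) + (-6.1112) + (1.7988) + (11.4931) + (-83.3984) = -71.7831
Denominator Σ(z_t−z̄)² = 211.1086
r_1 = -71.7831 / 211.1086 = -0.340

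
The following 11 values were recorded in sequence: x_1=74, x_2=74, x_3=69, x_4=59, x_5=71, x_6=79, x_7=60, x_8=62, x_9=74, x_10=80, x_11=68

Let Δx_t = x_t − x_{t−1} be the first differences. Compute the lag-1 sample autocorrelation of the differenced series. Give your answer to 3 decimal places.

First differences Δx: 0, -5, -10, 12, 8, -19, 2, 12, 6, -12
Mean of differences = -0.6000
Numerator Σ(Δx_t−Δx̄)(Δx_{t+1}−Δx̄) = -136.7600
Denominator Σ(Δx_t−Δx̄)² = 1018.4000
r_1(Δx) = -136.7600 / 1018.4000 = -0.134

-0.134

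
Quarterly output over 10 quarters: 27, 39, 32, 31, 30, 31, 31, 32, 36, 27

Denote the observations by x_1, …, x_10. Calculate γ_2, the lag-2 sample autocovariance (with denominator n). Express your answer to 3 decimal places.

-1.032

Mean x̄ = (27 + 39 + 32 + 31 + 30 + 31 + 31 + 32 + 36 + 27)/10 = 31.6000
Σ_{t=1}^{8}(x_t−x̄)(x_{t+2}−x̄) = -10.3200
γ_2 = -10.3200 / 10 = -1.032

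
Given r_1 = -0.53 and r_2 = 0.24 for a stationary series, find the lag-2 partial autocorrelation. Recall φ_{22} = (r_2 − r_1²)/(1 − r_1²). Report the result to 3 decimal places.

φ_{22} = (r_2 − r_1²) / (1 − r_1²)
r_1² = (-0.53)² = 0.2809
Numerator = 0.24 − 0.2809 = -0.0409; denominator = 1 − 0.2809 = 0.7191
φ_{22} = -0.0409 / 0.7191 = -0.057

-0.057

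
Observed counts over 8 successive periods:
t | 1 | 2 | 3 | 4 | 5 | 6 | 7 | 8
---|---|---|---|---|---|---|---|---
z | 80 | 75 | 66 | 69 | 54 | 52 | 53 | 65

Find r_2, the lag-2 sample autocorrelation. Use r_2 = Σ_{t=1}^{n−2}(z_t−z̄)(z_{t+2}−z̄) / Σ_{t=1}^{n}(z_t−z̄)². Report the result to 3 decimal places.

Mean z̄ = (80 + 75 + 66 + 69 + 54 + 52 + 53 + 65)/8 = 64.2500
Deviations from mean: 15.7500, 10.7500, 1.7500, 4.7500, -10.2500, -12.2500, -11.2500, 0.7500
Numerator Σ_{t=1}^{6}(z_t−z̄)(z_{t+2}−z̄) = 108.6250
Denominator Σ(z_t−z̄)² = 771.5000
r_2 = 108.6250 / 771.5000 = 0.141

0.141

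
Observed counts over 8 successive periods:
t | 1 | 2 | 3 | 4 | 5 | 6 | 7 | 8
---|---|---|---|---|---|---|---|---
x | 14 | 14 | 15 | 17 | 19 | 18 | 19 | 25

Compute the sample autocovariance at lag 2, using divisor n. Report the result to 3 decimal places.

1.574

Mean x̄ = (14 + 14 + 15 + 17 + 19 + 18 + 19 + 25)/8 = 17.6250
Deviations: -3.6250, -3.6250, -2.6250, -0.6250, 1.3750, 0.3750, 1.3750, 7.3750
Σ_{t=1}^{6}(x_t−x̄)(x_{t+2}−x̄) = 12.5938
γ_2 = 12.5938 / 8 = 1.574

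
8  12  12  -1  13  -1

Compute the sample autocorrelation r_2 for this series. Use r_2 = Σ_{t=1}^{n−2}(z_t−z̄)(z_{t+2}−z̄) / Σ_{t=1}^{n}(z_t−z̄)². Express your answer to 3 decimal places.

0.277

Mean z̄ = (8 + 12 + 12 − 1 + 13 − 1)/6 = 7.1667
Deviations from mean: 0.8333, 4.8333, 4.8333, -8.1667, 5.8333, -8.1667
Σ(z_t−z̄)(z_{t+2}−z̄) = (4.0278) + (-39.4722) + (28.1944) + (66.6944) = 59.4444
Denominator Σ(z_t−z̄)² = 214.8333
r_2 = 59.4444 / 214.8333 = 0.277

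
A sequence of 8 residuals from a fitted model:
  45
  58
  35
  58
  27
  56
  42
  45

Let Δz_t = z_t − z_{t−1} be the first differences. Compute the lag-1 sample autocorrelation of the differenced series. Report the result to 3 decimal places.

First differences Δz: 13, -23, 23, -31, 29, -14, 3
Mean of differences = 0.0000
Numerator Σ(Δz_t−Δz̄)(Δz_{t+1}−Δz̄) = -2888.0000
Denominator Σ(Δz_t−Δz̄)² = 3234.0000
r_1(Δz) = -2888.0000 / 3234.0000 = -0.893

-0.893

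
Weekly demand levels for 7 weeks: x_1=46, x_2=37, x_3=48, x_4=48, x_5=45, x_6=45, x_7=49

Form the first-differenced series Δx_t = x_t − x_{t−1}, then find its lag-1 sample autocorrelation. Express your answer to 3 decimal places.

-0.458

First differences Δx: -9, 11, 0, -3, 0, 4
Mean of differences = 0.5000
Numerator Σ(Δx_t−Δx̄)(Δx_{t+1}−Δx̄) = -103.2500
Denominator Σ(Δx_t−Δx̄)² = 225.5000
r_1(Δx) = -103.2500 / 225.5000 = -0.458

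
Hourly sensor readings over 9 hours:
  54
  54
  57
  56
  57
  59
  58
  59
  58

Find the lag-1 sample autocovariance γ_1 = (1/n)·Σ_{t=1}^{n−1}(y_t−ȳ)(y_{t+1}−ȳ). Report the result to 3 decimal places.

1.678

Mean ȳ = (54 + 54 + 57 + 56 + 57 + 59 + 58 + 59 + 58)/9 = 56.8889
Σ_{t=1}^{8}(y_t−ȳ)(y_{t+1}−ȳ) = 15.0988
γ_1 = 15.0988 / 9 = 1.678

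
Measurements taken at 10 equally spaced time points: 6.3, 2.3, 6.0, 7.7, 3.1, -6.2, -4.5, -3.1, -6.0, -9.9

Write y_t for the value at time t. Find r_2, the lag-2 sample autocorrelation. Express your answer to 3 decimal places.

Mean ȳ = (6.3 + 2.3 + 6.0 + 7.7 + 3.1 − 6.2 − 4.5 − 3.1 − 6.0 − 9.9)/10 = -0.4300
Numerator Σ_{t=1}^{8}(y_t−ȳ)(y_{t+2}−ȳ) = 90.2502
Denominator Σ(y_t−ȳ)² = 350.3410
r_2 = 90.2502 / 350.3410 = 0.258

0.258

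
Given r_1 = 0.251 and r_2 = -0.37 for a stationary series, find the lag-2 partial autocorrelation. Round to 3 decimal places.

φ_{22} = (r_2 − r_1²) / (1 − r_1²)
r_1² = (0.251)² = 0.063001
Numerator = -0.37 − 0.0630 = -0.4330; denominator = 1 − 0.0630 = 0.9370
φ_{22} = -0.4330 / 0.9370 = -0.462

-0.462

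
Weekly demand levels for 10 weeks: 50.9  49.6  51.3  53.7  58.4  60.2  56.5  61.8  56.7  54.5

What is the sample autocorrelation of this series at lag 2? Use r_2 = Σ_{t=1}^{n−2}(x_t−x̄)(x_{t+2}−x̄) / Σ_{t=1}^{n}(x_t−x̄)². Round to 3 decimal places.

0.252

Mean x̄ = (50.9 + 49.6 + 51.3 + 53.7 + 58.4 + 60.2 + 56.5 + 61.8 + 56.7 + 54.5)/10 = 55.3600
Numerator Σ_{t=1}^{8}(x_t−x̄)(x_{t+2}−x̄) = 37.9168
Denominator Σ(x_t−x̄)² = 150.2840
r_2 = 37.9168 / 150.2840 = 0.252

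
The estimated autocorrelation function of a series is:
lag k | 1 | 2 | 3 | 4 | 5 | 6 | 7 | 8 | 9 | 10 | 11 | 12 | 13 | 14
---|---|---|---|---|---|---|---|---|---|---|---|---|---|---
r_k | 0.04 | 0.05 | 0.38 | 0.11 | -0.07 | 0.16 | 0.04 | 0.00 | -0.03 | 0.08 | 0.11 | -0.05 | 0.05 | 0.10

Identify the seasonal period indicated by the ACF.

3

The largest autocorrelation is r_3 = 0.38, with a weaker echo at lag 6 (0.16); the remaining lags stay at or below 0.11.
The dominant spike at lag 3 indicates a seasonal period of 3.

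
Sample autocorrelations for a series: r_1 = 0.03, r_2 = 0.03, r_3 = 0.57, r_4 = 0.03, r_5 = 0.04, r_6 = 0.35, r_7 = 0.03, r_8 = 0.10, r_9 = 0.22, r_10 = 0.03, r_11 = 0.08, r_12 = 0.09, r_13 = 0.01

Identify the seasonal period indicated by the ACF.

The largest autocorrelation is r_3 = 0.57, with weaker echoes at lags 6 (0.35) and 9 (0.22); the remaining lags stay at or below 0.10.
The dominant spike at lag 3 indicates a seasonal period of 3.

3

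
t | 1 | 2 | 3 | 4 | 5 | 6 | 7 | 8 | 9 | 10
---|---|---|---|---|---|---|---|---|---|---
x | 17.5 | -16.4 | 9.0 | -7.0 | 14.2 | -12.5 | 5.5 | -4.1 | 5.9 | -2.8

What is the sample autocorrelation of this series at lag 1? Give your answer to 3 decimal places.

-0.789

Mean x̄ = (17.5 − 16.4 + 9.0 − 7.0 + 14.2 − 12.5 + 5.5 − 4.1 + 5.9 − 2.8)/10 = 0.9300
Numerator Σ_{t=1}^{9}(x_t−x̄)(x_{t+1}−x̄) = -902.3529
Denominator Σ(x_t−x̄)² = 1144.1610
r_1 = -902.3529 / 1144.1610 = -0.789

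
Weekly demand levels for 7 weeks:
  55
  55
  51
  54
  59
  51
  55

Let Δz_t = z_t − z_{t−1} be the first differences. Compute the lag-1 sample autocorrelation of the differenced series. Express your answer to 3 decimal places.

-0.531

First differences Δz: 0, -4, 3, 5, -8, 4
Mean of differences = 0.0000
Numerator Σ(Δz_t−Δz̄)(Δz_{t+1}−Δz̄) = -69.0000
Denominator Σ(Δz_t−Δz̄)² = 130.0000
r_1(Δz) = -69.0000 / 130.0000 = -0.531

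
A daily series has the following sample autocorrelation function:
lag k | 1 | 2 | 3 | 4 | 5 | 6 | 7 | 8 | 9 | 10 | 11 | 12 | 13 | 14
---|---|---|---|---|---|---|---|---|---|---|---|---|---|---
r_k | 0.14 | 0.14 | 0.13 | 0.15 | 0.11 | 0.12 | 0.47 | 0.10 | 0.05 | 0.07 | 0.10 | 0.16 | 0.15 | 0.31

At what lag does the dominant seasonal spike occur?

The largest autocorrelation is r_7 = 0.47, with a weaker echo at lag 14 (0.31); the remaining lags stay at or below 0.16.
The dominant spike at lag 7 indicates a seasonal period of 7.

7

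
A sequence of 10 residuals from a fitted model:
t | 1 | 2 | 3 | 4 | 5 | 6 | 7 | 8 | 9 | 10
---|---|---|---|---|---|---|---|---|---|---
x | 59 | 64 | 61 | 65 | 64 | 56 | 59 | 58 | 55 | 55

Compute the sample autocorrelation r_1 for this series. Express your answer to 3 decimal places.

Mean x̄ = (59 + 64 + 61 + 65 + 64 + 56 + 59 + 58 + 55 + 55)/10 = 59.6000
Numerator Σ_{t=1}^{9}(x_t−x̄)(x_{t+1}−x̄) = 50.6400
Denominator Σ(x_t−x̄)² = 128.4000
r_1 = 50.6400 / 128.4000 = 0.394

0.394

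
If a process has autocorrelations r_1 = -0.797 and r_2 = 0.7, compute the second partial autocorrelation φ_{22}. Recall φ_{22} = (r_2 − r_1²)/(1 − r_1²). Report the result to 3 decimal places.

φ_{22} = (r_2 − r_1²) / (1 − r_1²)
r_1² = (-0.797)² = 0.635209
Numerator = 0.7 − 0.6352 = 0.0648; denominator = 1 − 0.6352 = 0.3648
φ_{22} = 0.0648 / 0.3648 = 0.178

0.178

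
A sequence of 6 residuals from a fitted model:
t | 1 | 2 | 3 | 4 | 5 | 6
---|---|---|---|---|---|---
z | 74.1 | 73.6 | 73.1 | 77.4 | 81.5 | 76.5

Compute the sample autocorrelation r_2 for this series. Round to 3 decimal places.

-0.260

Mean z̄ = (74.1 + 73.6 + 73.1 + 77.4 + 81.5 + 76.5)/6 = 76.0333
Σ(z_t−z̄)(z_{t+2}−z̄) = (5.6711) + (-3.3256) + (-16.0356) + (0.6378) = -13.0522
Denominator Σ(z_t−z̄)² = 50.2333
r_2 = -13.0522 / 50.2333 = -0.260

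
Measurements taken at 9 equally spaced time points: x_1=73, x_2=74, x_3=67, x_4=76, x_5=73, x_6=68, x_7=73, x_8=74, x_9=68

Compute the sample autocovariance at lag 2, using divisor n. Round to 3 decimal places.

Mean x̄ = (73 + 74 + 67 + 76 + 73 + 68 + 73 + 74 + 68)/9 = 71.7778
Σ_{t=1}^{7}(x_t−x̄)(x_{t+2}−x̄) = -29.7654
γ_2 = -29.7654 / 9 = -3.307

-3.307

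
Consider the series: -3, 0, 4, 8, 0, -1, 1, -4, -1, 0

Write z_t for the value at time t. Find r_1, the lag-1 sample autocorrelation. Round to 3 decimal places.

Mean z̄ = (-3 + 0 + 4 + 8 + 0 − 1 + 1 − 4 − 1 + 0)/10 = 0.4000
Numerator Σ_{t=1}^{9}(z_t−z̄)(z_{t+1}−z̄) = 28.0400
Denominator Σ(z_t−z̄)² = 106.4000
r_1 = 28.0400 / 106.4000 = 0.264

0.264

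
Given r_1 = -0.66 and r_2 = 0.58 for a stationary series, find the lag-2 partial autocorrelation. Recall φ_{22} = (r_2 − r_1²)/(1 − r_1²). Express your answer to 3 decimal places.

φ_{22} = (r_2 − r_1²) / (1 − r_1²)
r_1² = (-0.66)² = 0.4356
Numerator = 0.58 − 0.4356 = 0.1444; denominator = 1 − 0.4356 = 0.5644
φ_{22} = 0.1444 / 0.5644 = 0.256

0.256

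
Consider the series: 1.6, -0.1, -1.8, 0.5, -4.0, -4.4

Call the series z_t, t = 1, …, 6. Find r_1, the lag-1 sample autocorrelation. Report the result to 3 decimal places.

0.181

Mean z̄ = (1.6 − 0.1 − 1.8 + 0.5 − 4.0 − 4.4)/6 = -1.3667
Σ(z_t−z̄)(z_{t+1}−z̄) = (3.7578) + (-0.5489) + (-0.8089) + (-4.9156) + (7.9878) = 5.4722
Denominator Σ(z_t−z̄)² = 30.2133
r_1 = 5.4722 / 30.2133 = 0.181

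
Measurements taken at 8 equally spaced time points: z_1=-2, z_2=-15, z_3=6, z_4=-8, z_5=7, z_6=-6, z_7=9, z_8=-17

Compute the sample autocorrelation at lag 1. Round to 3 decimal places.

-0.638

Mean z̄ = (-2 − 15 + 6 − 8 + 7 − 6 + 9 − 17)/8 = -3.2500
Σ(z_t−z̄)(z_{t+1}−z̄) = (-14.6875) + (-108.6875) + (-43.9375) + (-48.6875) + (-28.1875) + (-33.6875) + (-168.4375) = -446.3125
Denominator Σ(z_t−z̄)² = 699.5000
r_1 = -446.3125 / 699.5000 = -0.638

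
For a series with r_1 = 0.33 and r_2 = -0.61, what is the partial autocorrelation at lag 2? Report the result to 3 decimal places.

-0.807

φ_{22} = (r_2 − r_1²) / (1 − r_1²)
r_1² = (0.33)² = 0.1089
Numerator = -0.61 − 0.1089 = -0.7189; denominator = 1 − 0.1089 = 0.8911
φ_{22} = -0.7189 / 0.8911 = -0.807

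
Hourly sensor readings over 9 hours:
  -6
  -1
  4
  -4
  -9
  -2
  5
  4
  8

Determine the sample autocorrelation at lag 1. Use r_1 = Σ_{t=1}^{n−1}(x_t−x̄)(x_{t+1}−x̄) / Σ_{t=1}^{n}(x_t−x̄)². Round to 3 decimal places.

Mean x̄ = (-6 − 1 + 4 − 4 − 9 − 2 + 5 + 4 + 8)/9 = -0.1111
Numerator Σ_{t=1}^{8}(x_t−x̄)(x_{t+1}−x̄) = 81.6543
Denominator Σ(x_t−x̄)² = 258.8889
r_1 = 81.6543 / 258.8889 = 0.315

0.315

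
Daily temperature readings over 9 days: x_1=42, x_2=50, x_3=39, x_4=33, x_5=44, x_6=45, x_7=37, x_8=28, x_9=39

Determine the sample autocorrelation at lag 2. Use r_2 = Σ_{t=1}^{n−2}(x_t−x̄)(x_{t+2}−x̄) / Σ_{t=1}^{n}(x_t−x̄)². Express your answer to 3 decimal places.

Mean x̄ = (42 + 50 + 39 + 33 + 44 + 45 + 37 + 28 + 39)/9 = 39.6667
Σ(x_t−x̄)(x_{t+2}−x̄) = (-1.5556) + (-68.8889) + (-2.8889) + (-35.5556) + (-11.5556) + (-62.2222) + (1.7778) = -180.8889
Denominator Σ(x_t−x̄)² = 348.0000
r_2 = -180.8889 / 348.0000 = -0.520

-0.520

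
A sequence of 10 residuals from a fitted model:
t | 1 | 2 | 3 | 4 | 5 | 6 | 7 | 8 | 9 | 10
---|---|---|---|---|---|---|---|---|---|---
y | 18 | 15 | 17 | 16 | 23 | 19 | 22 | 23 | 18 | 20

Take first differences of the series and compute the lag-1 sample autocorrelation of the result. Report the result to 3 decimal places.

First differences Δy: -3, 2, -1, 7, -4, 3, 1, -5, 2
Mean of differences = 0.2222
Numerator Σ(Δy_t−Δȳ)(Δy_{t+1}−Δȳ) = -67.7160
Denominator Σ(Δy_t−Δȳ)² = 117.5556
r_1(Δy) = -67.7160 / 117.5556 = -0.576

-0.576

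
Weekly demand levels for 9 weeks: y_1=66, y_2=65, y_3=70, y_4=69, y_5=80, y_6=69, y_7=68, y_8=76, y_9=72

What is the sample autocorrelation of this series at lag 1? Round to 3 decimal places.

Mean ȳ = (66 + 65 + 70 + 69 + 80 + 69 + 68 + 76 + 72)/9 = 70.5556
Numerator Σ_{t=1}^{8}(y_t−ȳ)(y_{t+1}−ȳ) = -2.1975
Denominator Σ(y_t−ȳ)² = 184.2222
r_1 = -2.1975 / 184.2222 = -0.012

-0.012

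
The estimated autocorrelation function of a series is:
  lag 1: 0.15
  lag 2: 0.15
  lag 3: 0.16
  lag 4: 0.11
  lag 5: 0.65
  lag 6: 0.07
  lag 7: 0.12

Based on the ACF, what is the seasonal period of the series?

The largest autocorrelation is r_5 = 0.65; the remaining lags stay at or below 0.16.
The dominant spike at lag 5 indicates a seasonal period of 5.

5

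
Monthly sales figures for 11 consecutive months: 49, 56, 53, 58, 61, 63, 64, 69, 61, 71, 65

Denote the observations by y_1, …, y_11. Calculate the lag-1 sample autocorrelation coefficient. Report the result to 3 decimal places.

0.448

Mean ȳ = (49 + 56 + 53 + 58 + 61 + 63 + 64 + 69 + 61 + 71 + 65)/11 = 60.9091
Numerator Σ_{t=1}^{10}(y_t−ȳ)(y_{t+1}−ȳ) = 194.6281
Denominator Σ(y_t−ȳ)² = 434.9091
r_1 = 194.6281 / 434.9091 = 0.448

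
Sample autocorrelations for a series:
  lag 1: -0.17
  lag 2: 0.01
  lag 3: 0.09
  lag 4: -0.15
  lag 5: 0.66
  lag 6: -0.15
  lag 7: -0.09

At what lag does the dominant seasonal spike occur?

The largest autocorrelation is r_5 = 0.66; the remaining lags stay at or below 0.09.
The dominant spike at lag 5 indicates a seasonal period of 5.

5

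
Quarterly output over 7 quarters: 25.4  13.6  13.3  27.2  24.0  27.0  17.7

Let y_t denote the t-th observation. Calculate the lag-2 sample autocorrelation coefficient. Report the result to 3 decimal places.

Mean ȳ = (25.4 + 13.6 + 13.3 + 27.2 + 24.0 + 27.0 + 17.7)/7 = 21.1714
Deviations from mean: 4.2286, -7.5714, -7.8714, 6.0286, 2.8286, 5.8286, -3.4714
Σ(y_t−ȳ)(y_{t+2}−ȳ) = (-33.2849) + (-45.6449) + (-22.2649) + (35.1380) + (-9.8192) = -75.8759
Denominator Σ(y_t−ȳ)² = 227.5343
r_2 = -75.8759 / 227.5343 = -0.333

-0.333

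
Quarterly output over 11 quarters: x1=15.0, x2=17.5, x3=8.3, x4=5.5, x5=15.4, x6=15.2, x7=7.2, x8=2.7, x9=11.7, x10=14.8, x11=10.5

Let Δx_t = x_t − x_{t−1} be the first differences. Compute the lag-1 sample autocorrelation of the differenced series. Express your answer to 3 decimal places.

First differences Δx: 2.5, -9.2, -2.8, 9.9, -0.2, -8.0, -4.5, 9.0, 3.1, -4.3
Mean of differences = -0.4500
Numerator Σ(Δx_t−Δx̄)(Δx_{t+1}−Δx̄) = -16.6875
Denominator Σ(Δx_t−Δx̄)² = 388.1050
r_1(Δx) = -16.6875 / 388.1050 = -0.043

-0.043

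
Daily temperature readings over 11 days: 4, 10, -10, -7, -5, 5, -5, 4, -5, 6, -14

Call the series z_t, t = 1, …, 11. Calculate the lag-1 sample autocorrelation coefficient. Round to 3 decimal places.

-0.294

Mean z̄ = (4 + 10 − 10 − 7 − 5 + 5 − 5 + 4 − 5 + 6 − 14)/11 = -1.5455
Numerator Σ_{t=1}^{10}(z_t−z̄)(z_{t+1}−z̄) = -172.2066
Denominator Σ(z_t−z̄)² = 586.7273
r_1 = -172.2066 / 586.7273 = -0.294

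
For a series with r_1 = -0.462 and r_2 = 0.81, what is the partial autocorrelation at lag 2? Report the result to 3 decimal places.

φ_{22} = (r_2 − r_1²) / (1 − r_1²)
r_1² = (-0.462)² = 0.213444
Numerator = 0.81 − 0.2134 = 0.5966; denominator = 1 − 0.2134 = 0.7866
φ_{22} = 0.5966 / 0.7866 = 0.758

0.758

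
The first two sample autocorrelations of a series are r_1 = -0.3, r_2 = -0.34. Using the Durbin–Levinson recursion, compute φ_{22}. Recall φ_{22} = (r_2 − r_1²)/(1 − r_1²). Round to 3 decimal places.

-0.473

φ_{22} = (r_2 − r_1²) / (1 − r_1²)
r_1² = (-0.3)² = 0.09
Numerator = -0.34 − 0.0900 = -0.4300; denominator = 1 − 0.0900 = 0.9100
φ_{22} = -0.4300 / 0.9100 = -0.473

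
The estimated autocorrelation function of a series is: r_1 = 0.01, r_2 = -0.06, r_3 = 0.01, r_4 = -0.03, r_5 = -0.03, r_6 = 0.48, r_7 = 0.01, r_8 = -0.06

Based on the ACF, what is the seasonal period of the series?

6

The largest autocorrelation is r_6 = 0.48; the remaining lags stay at or below 0.01.
The dominant spike at lag 6 indicates a seasonal period of 6.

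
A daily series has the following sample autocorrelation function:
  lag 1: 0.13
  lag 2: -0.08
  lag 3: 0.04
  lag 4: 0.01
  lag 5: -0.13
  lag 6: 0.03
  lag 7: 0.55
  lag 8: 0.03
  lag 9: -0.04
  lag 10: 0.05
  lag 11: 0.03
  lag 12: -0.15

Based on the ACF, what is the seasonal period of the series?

The largest autocorrelation is r_7 = 0.55; the remaining lags stay at or below 0.13.
The dominant spike at lag 7 indicates a seasonal period of 7.

7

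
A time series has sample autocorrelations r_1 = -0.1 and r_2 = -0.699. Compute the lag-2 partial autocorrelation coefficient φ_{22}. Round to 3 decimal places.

-0.716

φ_{22} = (r_2 − r_1²) / (1 − r_1²)
r_1² = (-0.1)² = 0.01
Numerator = -0.699 − 0.0100 = -0.7090; denominator = 1 − 0.0100 = 0.9900
φ_{22} = -0.7090 / 0.9900 = -0.716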